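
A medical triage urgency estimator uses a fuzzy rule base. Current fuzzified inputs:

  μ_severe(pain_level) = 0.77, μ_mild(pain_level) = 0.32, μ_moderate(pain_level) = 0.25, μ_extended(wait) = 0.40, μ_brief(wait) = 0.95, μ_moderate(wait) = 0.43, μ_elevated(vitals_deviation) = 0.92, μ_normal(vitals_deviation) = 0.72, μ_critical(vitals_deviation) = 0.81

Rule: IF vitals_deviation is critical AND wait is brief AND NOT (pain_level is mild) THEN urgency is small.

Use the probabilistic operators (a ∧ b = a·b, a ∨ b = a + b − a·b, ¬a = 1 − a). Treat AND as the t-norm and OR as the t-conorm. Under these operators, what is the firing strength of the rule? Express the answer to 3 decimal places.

firing strength: critical=0.81, brief=0.95, ¬mild=1−0.32=0.68; AND[a·b] → w = 0.5233

0.523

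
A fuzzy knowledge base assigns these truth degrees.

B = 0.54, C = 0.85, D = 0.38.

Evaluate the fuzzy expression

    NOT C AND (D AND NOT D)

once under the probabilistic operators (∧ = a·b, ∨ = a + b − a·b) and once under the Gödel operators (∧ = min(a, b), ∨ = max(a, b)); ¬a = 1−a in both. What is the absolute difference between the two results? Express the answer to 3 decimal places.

Under probabilistic:
  NOT C = 1 − 0.8500 = 0.1500
  NOT D = 1 − 0.3800 = 0.6200
  D AND NOT D = a·b on (0.3800, 0.6200) = 0.2356
  NOT C AND (D AND NOT D) = a·b on (0.1500, 0.2356) = 0.0353
  → value = 0.0353
Under Gödel:
  NOT C = 1 − 0.85 = 0.15
  NOT D = 1 − 0.38 = 0.62
  D AND NOT D = min(a, b) on (0.38, 0.62) = 0.38
  NOT C AND (D AND NOT D) = min(a, b) on (0.15, 0.38) = 0.15
  → value = 0.1500
|0.0353 − 0.1500| = 0.115

0.115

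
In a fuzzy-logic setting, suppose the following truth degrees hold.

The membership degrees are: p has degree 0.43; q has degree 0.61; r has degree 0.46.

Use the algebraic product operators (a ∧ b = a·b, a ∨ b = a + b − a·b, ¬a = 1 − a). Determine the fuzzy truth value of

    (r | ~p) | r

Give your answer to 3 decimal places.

0.875

~p = 1 − 0.4300 = 0.5700
r | ~p = a + b − a·b on (0.4600, 0.5700) = 0.7678
(r | ~p) | r = a + b − a·b on (0.7678, 0.4600) = 0.8746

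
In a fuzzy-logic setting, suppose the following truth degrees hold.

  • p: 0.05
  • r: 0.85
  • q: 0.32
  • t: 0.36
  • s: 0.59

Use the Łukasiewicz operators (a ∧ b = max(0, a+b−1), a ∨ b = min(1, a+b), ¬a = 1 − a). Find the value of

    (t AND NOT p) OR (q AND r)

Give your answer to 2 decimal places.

0.48

NOT p = 1 − 0.05 = 0.95
t AND NOT p = max(0, a+b−1) on (0.36, 0.95) = 0.31
q AND r = max(0, a+b−1) on (0.32, 0.85) = 0.17
(t AND NOT p) OR (q AND r) = min(1, a+b) on (0.31, 0.17) = 0.48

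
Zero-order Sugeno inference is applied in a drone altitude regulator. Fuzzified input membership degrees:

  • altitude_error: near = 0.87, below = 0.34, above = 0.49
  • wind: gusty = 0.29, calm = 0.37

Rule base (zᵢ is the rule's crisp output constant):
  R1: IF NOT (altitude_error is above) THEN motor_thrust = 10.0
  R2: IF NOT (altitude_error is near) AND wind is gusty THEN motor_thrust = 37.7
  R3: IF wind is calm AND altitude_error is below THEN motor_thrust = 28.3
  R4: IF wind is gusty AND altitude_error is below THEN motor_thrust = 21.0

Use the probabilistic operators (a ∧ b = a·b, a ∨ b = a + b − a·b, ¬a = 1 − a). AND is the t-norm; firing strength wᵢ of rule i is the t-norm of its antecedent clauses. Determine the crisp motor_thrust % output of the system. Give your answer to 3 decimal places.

15.739

R1 (z=10.0): ¬above=1−0.49=0.51 → w = 0.5100
R2 (z=37.7): ¬near=1−0.87=0.13, gusty=0.29; AND[a·b] → w = 0.0377
R3 (z=28.3): calm=0.37, below=0.34; AND[a·b] → w = 0.1258
R4 (z=21.0): gusty=0.29, below=0.34; AND[a·b] → w = 0.0986
Weighted average = (0.5100·10.0 + 0.0377·37.7 + 0.1258·28.3 + 0.0986·21.0) / (0.5100 + 0.0377 + 0.1258 + 0.0986)
  = 12.1520 / 0.7721 = 15.739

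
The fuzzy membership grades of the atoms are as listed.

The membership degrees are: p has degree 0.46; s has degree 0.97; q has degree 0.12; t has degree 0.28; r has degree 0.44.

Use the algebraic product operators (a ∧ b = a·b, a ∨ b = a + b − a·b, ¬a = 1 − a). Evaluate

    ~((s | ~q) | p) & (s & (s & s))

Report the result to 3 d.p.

~q = 1 − 0.1200 = 0.8800
s | ~q = a + b − a·b on (0.9700, 0.8800) = 0.9964
(s | ~q) | p = a + b − a·b on (0.9964, 0.4600) = 0.9981
~((s | ~q) | p) = 1 − 0.9981 = 0.0019
s & s = a·b on (0.9700, 0.9700) = 0.9409
s & (s & s) = a·b on (0.9700, 0.9409) = 0.9127
~((s | ~q) | p) & (s & (s & s)) = a·b on (0.0019, 0.9127) = 0.0018

0.002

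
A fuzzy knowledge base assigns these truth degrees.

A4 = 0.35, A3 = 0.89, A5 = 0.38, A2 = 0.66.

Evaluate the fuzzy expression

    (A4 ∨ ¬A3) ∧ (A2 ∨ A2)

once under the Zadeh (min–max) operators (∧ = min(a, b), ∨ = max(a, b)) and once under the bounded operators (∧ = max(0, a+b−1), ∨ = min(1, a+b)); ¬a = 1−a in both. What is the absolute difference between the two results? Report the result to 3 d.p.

0.110

Under Zadeh (min–max):
  ¬A3 = 1 − 0.89 = 0.11
  A4 ∨ ¬A3 = max(a, b) on (0.35, 0.11) = 0.35
  A2 ∨ A2 = max(a, b) on (0.66, 0.66) = 0.66
  (A4 ∨ ¬A3) ∧ (A2 ∨ A2) = min(a, b) on (0.35, 0.66) = 0.35
  → value = 0.3500
Under bounded:
  ¬A3 = 1 − 0.89 = 0.11
  A4 ∨ ¬A3 = min(1, a+b) on (0.35, 0.11) = 0.46
  A2 ∨ A2 = min(1, a+b) on (0.66, 0.66) = 1.00
  (A4 ∨ ¬A3) ∧ (A2 ∨ A2) = max(0, a+b−1) on (0.46, 1.00) = 0.46
  → value = 0.4600
|0.3500 − 0.4600| = 0.110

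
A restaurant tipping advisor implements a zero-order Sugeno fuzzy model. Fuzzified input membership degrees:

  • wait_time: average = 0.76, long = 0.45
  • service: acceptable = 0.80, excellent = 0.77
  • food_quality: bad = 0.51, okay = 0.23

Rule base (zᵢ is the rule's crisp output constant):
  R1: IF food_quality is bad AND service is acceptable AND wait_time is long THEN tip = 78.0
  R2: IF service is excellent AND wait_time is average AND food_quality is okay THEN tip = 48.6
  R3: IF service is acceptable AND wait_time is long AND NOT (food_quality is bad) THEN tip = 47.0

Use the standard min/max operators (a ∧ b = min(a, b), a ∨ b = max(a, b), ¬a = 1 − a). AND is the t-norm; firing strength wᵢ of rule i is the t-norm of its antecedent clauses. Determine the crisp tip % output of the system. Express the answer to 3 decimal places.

R1 (z=78.0): bad=0.51, acceptable=0.80, long=0.45; AND[min(a, b)] → w = 0.45
R2 (z=48.6): excellent=0.77, average=0.76, okay=0.23; AND[min(a, b)] → w = 0.23
R3 (z=47.0): acceptable=0.80, long=0.45, ¬bad=1−0.51=0.49; AND[min(a, b)] → w = 0.45
Weighted average = (0.45·78.0 + 0.23·48.6 + 0.45·47.0) / (0.45 + 0.23 + 0.45)
  = 67.4280 / 1.1300 = 59.671

59.671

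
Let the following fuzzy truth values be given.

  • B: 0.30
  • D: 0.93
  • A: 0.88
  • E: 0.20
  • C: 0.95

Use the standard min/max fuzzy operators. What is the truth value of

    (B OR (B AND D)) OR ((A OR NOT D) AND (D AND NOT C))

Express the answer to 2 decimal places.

0.30

B AND D = min(a, b) on (0.30, 0.93) = 0.30
B OR (B AND D) = max(a, b) on (0.30, 0.30) = 0.30
NOT D = 1 − 0.93 = 0.07
A OR NOT D = max(a, b) on (0.88, 0.07) = 0.88
NOT C = 1 − 0.95 = 0.05
D AND NOT C = min(a, b) on (0.93, 0.05) = 0.05
(A OR NOT D) AND (D AND NOT C) = min(a, b) on (0.88, 0.05) = 0.05
(B OR (B AND D)) OR ((A OR NOT D) AND (D AND NOT C)) = max(a, b) on (0.30, 0.05) = 0.30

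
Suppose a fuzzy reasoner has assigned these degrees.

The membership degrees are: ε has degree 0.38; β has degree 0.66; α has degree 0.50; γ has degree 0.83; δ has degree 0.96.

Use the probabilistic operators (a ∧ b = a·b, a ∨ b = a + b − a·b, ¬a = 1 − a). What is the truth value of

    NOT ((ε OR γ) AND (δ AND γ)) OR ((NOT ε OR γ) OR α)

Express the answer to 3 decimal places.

ε OR γ = a + b − a·b on (0.3800, 0.8300) = 0.8946
δ AND γ = a·b on (0.9600, 0.8300) = 0.7968
(ε OR γ) AND (δ AND γ) = a·b on (0.8946, 0.7968) = 0.7128
NOT ((ε OR γ) AND (δ AND γ)) = 1 − 0.7128 = 0.2872
NOT ε = 1 − 0.3800 = 0.6200
NOT ε OR γ = a + b − a·b on (0.6200, 0.8300) = 0.9354
(NOT ε OR γ) OR α = a + b − a·b on (0.9354, 0.5000) = 0.9677
NOT ((ε OR γ) AND (δ AND γ)) OR ((NOT ε OR γ) OR α) = a + b − a·b on (0.2872, 0.9677) = 0.9770

0.977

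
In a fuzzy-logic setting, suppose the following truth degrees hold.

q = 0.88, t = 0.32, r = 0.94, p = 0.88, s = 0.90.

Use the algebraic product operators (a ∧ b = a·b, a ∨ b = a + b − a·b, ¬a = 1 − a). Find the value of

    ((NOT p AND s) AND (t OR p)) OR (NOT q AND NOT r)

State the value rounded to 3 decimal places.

0.106

NOT p = 1 − 0.8800 = 0.1200
NOT p AND s = a·b on (0.1200, 0.9000) = 0.1080
t OR p = a + b − a·b on (0.3200, 0.8800) = 0.9184
(NOT p AND s) AND (t OR p) = a·b on (0.1080, 0.9184) = 0.0992
NOT q = 1 − 0.8800 = 0.1200
NOT r = 1 − 0.9400 = 0.0600
NOT q AND NOT r = a·b on (0.1200, 0.0600) = 0.0072
((NOT p AND s) AND (t OR p)) OR (NOT q AND NOT r) = a + b − a·b on (0.0992, 0.0072) = 0.1057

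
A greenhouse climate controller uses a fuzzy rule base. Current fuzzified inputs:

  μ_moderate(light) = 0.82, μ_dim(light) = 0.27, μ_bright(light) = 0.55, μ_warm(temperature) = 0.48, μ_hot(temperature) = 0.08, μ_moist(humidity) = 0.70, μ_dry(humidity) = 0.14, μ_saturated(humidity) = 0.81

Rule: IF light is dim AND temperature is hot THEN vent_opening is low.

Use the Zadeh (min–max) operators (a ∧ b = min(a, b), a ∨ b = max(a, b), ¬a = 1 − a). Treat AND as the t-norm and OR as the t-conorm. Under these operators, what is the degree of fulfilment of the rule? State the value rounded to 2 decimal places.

firing strength: dim=0.27, hot=0.08; AND[min(a, b)] → w = 0.08

0.08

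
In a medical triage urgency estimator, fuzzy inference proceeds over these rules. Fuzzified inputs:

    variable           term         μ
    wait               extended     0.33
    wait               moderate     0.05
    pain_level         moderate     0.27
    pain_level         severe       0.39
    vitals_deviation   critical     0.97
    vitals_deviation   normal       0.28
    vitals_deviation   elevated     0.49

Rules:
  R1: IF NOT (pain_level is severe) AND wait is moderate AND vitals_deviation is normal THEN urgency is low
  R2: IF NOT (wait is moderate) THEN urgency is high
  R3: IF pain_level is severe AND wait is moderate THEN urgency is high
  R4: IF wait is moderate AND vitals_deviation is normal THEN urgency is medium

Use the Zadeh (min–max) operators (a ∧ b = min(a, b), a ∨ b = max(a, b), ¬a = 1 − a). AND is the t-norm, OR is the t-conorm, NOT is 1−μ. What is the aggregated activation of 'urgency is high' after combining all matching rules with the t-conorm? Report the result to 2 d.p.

R1: ¬severe=1−0.39=0.61, moderate=0.05, normal=0.28; AND[min(a, b)] → w = 0.05
R2: ¬moderate=1−0.05=0.95 → w = 0.95
R3: severe=0.39, moderate=0.05; AND[min(a, b)] → w = 0.05
R4: moderate=0.05, normal=0.28; AND[min(a, b)] → w = 0.05
Rules with consequent 'high': {R2, R3} → strengths 0.95, 0.05
Aggregate via t-conorm [max(a, b)]: 0.95

0.95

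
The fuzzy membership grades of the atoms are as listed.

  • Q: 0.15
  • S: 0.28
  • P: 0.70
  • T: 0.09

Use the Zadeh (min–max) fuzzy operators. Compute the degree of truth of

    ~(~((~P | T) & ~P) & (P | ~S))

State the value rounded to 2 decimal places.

0.30

~P = 1 − 0.70 = 0.30
~P | T = max(a, b) on (0.30, 0.09) = 0.30
~P = 1 − 0.70 = 0.30
(~P | T) & ~P = min(a, b) on (0.30, 0.30) = 0.30
~((~P | T) & ~P) = 1 − 0.30 = 0.70
~S = 1 − 0.28 = 0.72
P | ~S = max(a, b) on (0.70, 0.72) = 0.72
~((~P | T) & ~P) & (P | ~S) = min(a, b) on (0.70, 0.72) = 0.70
~(~((~P | T) & ~P) & (P | ~S)) = 1 − 0.70 = 0.30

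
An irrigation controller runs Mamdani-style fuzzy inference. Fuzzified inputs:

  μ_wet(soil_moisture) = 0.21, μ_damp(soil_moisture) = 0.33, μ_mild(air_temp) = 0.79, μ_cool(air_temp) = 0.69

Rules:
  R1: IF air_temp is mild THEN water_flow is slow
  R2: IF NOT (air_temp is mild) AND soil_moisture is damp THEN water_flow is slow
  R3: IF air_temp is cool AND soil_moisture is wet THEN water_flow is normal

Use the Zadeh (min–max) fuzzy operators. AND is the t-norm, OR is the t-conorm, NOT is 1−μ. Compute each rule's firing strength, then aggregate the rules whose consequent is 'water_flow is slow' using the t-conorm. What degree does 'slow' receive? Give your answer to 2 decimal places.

0.79

R1: mild=0.79 → w = 0.79
R2: ¬mild=1−0.79=0.21, damp=0.33; AND[min(a, b)] → w = 0.21
R3: cool=0.69, wet=0.21; AND[min(a, b)] → w = 0.21
Rules with consequent 'slow': {R1, R2} → strengths 0.79, 0.21
Aggregate via t-conorm [max(a, b)]: 0.79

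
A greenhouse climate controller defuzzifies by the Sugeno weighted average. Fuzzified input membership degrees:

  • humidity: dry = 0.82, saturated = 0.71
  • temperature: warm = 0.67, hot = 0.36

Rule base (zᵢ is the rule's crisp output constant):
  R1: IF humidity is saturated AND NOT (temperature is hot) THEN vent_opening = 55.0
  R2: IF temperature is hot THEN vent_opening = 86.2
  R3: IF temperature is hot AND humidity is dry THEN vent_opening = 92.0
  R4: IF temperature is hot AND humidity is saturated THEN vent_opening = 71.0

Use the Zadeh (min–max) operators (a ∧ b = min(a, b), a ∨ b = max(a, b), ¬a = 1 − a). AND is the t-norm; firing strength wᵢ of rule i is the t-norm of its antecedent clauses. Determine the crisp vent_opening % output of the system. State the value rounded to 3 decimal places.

72.623

R1 (z=55.0): saturated=0.71, ¬hot=1−0.36=0.64; AND[min(a, b)] → w = 0.64
R2 (z=86.2): hot=0.36 → w = 0.36
R3 (z=92.0): hot=0.36, dry=0.82; AND[min(a, b)] → w = 0.36
R4 (z=71.0): hot=0.36, saturated=0.71; AND[min(a, b)] → w = 0.36
Weighted average = (0.64·55.0 + 0.36·86.2 + 0.36·92.0 + 0.36·71.0) / (0.64 + 0.36 + 0.36 + 0.36)
  = 124.9120 / 1.7200 = 72.623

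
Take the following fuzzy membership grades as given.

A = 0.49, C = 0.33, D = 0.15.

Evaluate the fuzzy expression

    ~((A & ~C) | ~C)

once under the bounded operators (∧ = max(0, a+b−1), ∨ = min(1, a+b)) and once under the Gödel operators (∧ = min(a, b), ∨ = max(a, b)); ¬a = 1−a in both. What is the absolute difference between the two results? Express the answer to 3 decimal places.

Under bounded:
  ~C = 1 − 0.33 = 0.67
  A & ~C = max(0, a+b−1) on (0.49, 0.67) = 0.16
  ~C = 1 − 0.33 = 0.67
  (A & ~C) | ~C = min(1, a+b) on (0.16, 0.67) = 0.83
  ~((A & ~C) | ~C) = 1 − 0.83 = 0.17
  → value = 0.1700
Under Gödel:
  ~C = 1 − 0.33 = 0.67
  A & ~C = min(a, b) on (0.49, 0.67) = 0.49
  ~C = 1 − 0.33 = 0.67
  (A & ~C) | ~C = max(a, b) on (0.49, 0.67) = 0.67
  ~((A & ~C) | ~C) = 1 − 0.67 = 0.33
  → value = 0.3300
|0.1700 − 0.3300| = 0.160

0.160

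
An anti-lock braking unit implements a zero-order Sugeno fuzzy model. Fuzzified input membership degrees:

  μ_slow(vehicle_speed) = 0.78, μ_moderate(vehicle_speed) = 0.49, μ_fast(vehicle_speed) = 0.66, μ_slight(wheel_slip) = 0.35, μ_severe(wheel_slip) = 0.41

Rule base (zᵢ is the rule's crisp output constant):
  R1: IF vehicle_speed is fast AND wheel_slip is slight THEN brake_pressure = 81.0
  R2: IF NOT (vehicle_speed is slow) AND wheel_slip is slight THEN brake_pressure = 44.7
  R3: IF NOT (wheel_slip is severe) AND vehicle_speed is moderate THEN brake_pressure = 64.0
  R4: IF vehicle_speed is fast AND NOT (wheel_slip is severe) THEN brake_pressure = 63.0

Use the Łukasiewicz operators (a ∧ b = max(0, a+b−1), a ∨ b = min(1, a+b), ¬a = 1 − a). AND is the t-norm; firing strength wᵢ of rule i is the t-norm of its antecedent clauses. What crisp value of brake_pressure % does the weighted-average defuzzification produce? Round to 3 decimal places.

63.765

R1 (z=81.0): fast=0.66, slight=0.35; AND[max(0, a+b−1)] → w = 0.01
R2 (z=44.7): ¬slow=1−0.78=0.22, slight=0.35; AND[max(0, a+b−1)] → w = 0.00
R3 (z=64.0): ¬severe=1−0.41=0.59, moderate=0.49; AND[max(0, a+b−1)] → w = 0.08
R4 (z=63.0): fast=0.66, ¬severe=1−0.41=0.59; AND[max(0, a+b−1)] → w = 0.25
Weighted average = (0.01·81.0 + 0.00·44.7 + 0.08·64.0 + 0.25·63.0) / (0.01 + 0.00 + 0.08 + 0.25)
  = 21.6800 / 0.3400 = 63.765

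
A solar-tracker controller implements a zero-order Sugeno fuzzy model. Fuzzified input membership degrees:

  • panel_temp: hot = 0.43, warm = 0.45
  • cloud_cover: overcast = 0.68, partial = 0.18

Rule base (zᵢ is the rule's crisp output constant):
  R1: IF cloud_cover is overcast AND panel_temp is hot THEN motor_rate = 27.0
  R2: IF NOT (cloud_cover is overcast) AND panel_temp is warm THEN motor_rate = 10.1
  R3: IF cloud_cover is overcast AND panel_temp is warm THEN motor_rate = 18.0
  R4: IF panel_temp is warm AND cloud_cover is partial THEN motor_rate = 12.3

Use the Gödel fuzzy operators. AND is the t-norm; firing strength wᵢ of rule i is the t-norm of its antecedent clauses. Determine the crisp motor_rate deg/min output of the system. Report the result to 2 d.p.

18.23

R1 (z=27.0): overcast=0.68, hot=0.43; AND[min(a, b)] → w = 0.43
R2 (z=10.1): ¬overcast=1−0.68=0.32, warm=0.45; AND[min(a, b)] → w = 0.32
R3 (z=18.0): overcast=0.68, warm=0.45; AND[min(a, b)] → w = 0.45
R4 (z=12.3): warm=0.45, partial=0.18; AND[min(a, b)] → w = 0.18
Weighted average = (0.43·27.0 + 0.32·10.1 + 0.45·18.0 + 0.18·12.3) / (0.43 + 0.32 + 0.45 + 0.18)
  = 25.1560 / 1.3800 = 18.23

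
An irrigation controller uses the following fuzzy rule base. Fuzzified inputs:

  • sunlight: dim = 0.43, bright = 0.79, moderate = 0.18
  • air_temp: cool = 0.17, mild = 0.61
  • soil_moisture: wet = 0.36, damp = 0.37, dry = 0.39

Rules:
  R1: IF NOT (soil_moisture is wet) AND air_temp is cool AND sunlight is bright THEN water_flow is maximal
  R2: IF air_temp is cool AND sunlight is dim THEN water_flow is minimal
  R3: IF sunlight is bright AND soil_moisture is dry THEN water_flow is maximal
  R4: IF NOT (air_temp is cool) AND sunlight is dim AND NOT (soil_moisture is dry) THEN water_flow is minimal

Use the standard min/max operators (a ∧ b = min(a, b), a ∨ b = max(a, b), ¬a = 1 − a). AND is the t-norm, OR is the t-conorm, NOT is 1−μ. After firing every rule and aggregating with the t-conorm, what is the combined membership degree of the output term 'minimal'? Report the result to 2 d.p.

0.43

R1: ¬wet=1−0.36=0.64, cool=0.17, bright=0.79; AND[min(a, b)] → w = 0.17
R2: cool=0.17, dim=0.43; AND[min(a, b)] → w = 0.17
R3: bright=0.79, dry=0.39; AND[min(a, b)] → w = 0.39
R4: ¬cool=1−0.17=0.83, dim=0.43, ¬dry=1−0.39=0.61; AND[min(a, b)] → w = 0.43
Rules with consequent 'minimal': {R2, R4} → strengths 0.17, 0.43
Aggregate via t-conorm [max(a, b)]: 0.43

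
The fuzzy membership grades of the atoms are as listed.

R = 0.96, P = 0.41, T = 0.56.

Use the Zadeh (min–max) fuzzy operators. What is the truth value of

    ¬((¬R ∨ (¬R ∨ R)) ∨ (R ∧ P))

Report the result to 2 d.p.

¬R = 1 − 0.96 = 0.04
¬R = 1 − 0.96 = 0.04
¬R ∨ R = max(a, b) on (0.04, 0.96) = 0.96
¬R ∨ (¬R ∨ R) = max(a, b) on (0.04, 0.96) = 0.96
R ∧ P = min(a, b) on (0.96, 0.41) = 0.41
(¬R ∨ (¬R ∨ R)) ∨ (R ∧ P) = max(a, b) on (0.96, 0.41) = 0.96
¬((¬R ∨ (¬R ∨ R)) ∨ (R ∧ P)) = 1 − 0.96 = 0.04

0.04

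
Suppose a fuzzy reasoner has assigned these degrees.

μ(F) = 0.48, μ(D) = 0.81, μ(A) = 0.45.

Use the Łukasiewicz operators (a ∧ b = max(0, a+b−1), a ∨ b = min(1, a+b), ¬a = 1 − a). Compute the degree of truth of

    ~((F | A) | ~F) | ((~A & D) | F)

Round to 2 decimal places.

0.84

F | A = min(1, a+b) on (0.48, 0.45) = 0.93
~F = 1 − 0.48 = 0.52
(F | A) | ~F = min(1, a+b) on (0.93, 0.52) = 1.00
~((F | A) | ~F) = 1 − 1.00 = 0.00
~A = 1 − 0.45 = 0.55
~A & D = max(0, a+b−1) on (0.55, 0.81) = 0.36
(~A & D) | F = min(1, a+b) on (0.36, 0.48) = 0.84
~((F | A) | ~F) | ((~A & D) | F) = min(1, a+b) on (0.00, 0.84) = 0.84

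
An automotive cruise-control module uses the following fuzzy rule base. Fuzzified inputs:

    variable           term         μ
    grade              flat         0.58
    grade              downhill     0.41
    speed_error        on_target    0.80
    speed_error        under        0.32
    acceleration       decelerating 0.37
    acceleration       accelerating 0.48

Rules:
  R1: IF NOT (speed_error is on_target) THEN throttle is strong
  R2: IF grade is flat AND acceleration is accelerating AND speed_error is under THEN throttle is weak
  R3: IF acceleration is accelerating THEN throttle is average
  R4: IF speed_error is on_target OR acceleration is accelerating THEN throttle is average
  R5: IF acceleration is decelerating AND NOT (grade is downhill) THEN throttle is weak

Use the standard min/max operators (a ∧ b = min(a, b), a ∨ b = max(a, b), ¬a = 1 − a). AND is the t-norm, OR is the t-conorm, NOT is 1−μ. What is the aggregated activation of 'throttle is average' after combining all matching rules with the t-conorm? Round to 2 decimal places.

0.80

R1: ¬on_target=1−0.80=0.20 → w = 0.20
R2: flat=0.58, accelerating=0.48, under=0.32; AND[min(a, b)] → w = 0.32
R3: accelerating=0.48 → w = 0.48
R4: on_target=0.80, accelerating=0.48; OR[max(a, b)] → w = 0.80
R5: decelerating=0.37, ¬downhill=1−0.41=0.59; AND[min(a, b)] → w = 0.37
Rules with consequent 'average': {R3, R4} → strengths 0.48, 0.80
Aggregate via t-conorm [max(a, b)]: 0.80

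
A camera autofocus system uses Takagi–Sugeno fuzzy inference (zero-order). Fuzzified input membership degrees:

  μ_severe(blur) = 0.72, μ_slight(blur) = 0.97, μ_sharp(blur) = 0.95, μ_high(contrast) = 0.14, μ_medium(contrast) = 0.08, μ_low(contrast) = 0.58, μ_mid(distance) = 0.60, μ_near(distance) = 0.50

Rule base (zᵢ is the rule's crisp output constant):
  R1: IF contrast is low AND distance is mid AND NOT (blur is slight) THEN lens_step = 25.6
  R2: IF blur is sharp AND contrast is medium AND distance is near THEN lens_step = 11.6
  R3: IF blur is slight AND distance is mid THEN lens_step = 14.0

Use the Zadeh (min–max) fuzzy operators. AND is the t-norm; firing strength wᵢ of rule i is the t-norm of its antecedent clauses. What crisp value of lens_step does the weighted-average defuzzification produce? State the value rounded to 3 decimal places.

R1 (z=25.6): low=0.58, mid=0.60, ¬slight=1−0.97=0.03; AND[min(a, b)] → w = 0.03
R2 (z=11.6): sharp=0.95, medium=0.08, near=0.50; AND[min(a, b)] → w = 0.08
R3 (z=14.0): slight=0.97, mid=0.60; AND[min(a, b)] → w = 0.60
Weighted average = (0.03·25.6 + 0.08·11.6 + 0.60·14.0) / (0.03 + 0.08 + 0.60)
  = 10.0960 / 0.7100 = 14.220

14.220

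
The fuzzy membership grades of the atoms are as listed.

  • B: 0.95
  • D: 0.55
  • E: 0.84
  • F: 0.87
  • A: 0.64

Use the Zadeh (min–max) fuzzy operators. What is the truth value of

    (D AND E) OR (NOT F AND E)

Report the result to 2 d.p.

0.55

D AND E = min(a, b) on (0.55, 0.84) = 0.55
NOT F = 1 − 0.87 = 0.13
NOT F AND E = min(a, b) on (0.13, 0.84) = 0.13
(D AND E) OR (NOT F AND E) = max(a, b) on (0.55, 0.13) = 0.55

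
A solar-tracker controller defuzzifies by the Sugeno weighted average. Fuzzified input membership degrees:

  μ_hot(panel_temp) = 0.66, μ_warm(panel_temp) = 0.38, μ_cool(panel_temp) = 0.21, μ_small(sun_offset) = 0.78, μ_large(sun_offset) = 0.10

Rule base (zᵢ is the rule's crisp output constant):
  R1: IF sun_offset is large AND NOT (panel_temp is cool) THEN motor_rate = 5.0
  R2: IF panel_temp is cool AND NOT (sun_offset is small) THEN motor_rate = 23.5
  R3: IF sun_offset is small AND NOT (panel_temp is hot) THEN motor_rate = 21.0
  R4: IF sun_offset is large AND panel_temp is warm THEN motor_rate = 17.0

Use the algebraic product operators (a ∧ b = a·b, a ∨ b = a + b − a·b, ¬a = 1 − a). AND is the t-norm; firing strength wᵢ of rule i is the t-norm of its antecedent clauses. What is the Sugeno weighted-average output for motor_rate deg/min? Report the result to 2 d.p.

17.96

R1 (z=5.0): large=0.10, ¬cool=1−0.21=0.79; AND[a·b] → w = 0.0790
R2 (z=23.5): cool=0.21, ¬small=1−0.78=0.22; AND[a·b] → w = 0.0462
R3 (z=21.0): small=0.78, ¬hot=1−0.66=0.34; AND[a·b] → w = 0.2652
R4 (z=17.0): large=0.10, warm=0.38; AND[a·b] → w = 0.0380
Weighted average = (0.0790·5.0 + 0.0462·23.5 + 0.2652·21.0 + 0.0380·17.0) / (0.0790 + 0.0462 + 0.2652 + 0.0380)
  = 7.6959 / 0.4284 = 17.96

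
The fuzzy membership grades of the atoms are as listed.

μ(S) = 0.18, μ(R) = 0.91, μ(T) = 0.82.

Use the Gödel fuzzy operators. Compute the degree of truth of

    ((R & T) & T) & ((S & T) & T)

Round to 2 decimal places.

0.18

R & T = min(a, b) on (0.91, 0.82) = 0.82
(R & T) & T = min(a, b) on (0.82, 0.82) = 0.82
S & T = min(a, b) on (0.18, 0.82) = 0.18
(S & T) & T = min(a, b) on (0.18, 0.82) = 0.18
((R & T) & T) & ((S & T) & T) = min(a, b) on (0.82, 0.18) = 0.18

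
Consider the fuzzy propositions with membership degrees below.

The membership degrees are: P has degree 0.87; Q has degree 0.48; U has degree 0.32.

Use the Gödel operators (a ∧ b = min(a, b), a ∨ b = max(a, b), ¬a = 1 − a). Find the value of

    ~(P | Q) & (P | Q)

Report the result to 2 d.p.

0.13

P | Q = max(a, b) on (0.87, 0.48) = 0.87
~(P | Q) = 1 − 0.87 = 0.13
P | Q = max(a, b) on (0.87, 0.48) = 0.87
~(P | Q) & (P | Q) = min(a, b) on (0.13, 0.87) = 0.13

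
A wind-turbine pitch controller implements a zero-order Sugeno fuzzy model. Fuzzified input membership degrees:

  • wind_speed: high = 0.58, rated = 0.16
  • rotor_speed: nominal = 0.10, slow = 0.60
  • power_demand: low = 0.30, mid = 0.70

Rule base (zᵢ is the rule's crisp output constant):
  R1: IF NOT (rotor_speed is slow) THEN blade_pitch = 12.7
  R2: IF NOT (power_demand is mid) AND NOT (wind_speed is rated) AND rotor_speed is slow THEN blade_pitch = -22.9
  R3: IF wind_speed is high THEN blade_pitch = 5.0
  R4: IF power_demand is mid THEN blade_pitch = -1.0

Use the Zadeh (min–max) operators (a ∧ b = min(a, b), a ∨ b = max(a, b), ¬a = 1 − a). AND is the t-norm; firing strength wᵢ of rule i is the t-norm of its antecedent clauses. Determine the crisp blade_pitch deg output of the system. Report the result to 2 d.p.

R1 (z=12.7): ¬slow=1−0.60=0.40 → w = 0.40
R2 (z=-22.9): ¬mid=1−0.70=0.30, ¬rated=1−0.16=0.84, slow=0.60; AND[min(a, b)] → w = 0.30
R3 (z=5.0): high=0.58 → w = 0.58
R4 (z=-1.0): mid=0.70 → w = 0.70
Weighted average = (0.40·12.7 + 0.30·-22.9 + 0.58·5.0 + 0.70·-1.0) / (0.40 + 0.30 + 0.58 + 0.70)
  = 0.4100 / 1.9800 = 0.21

0.21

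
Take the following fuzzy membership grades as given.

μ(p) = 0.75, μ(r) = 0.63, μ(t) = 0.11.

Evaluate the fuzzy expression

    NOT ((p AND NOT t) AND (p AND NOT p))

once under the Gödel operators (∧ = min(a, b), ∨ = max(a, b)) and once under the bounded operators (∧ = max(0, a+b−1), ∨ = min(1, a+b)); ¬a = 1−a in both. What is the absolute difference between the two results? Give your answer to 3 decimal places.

0.250

Under Gödel:
  NOT t = 1 − 0.11 = 0.89
  p AND NOT t = min(a, b) on (0.75, 0.89) = 0.75
  NOT p = 1 − 0.75 = 0.25
  p AND NOT p = min(a, b) on (0.75, 0.25) = 0.25
  (p AND NOT t) AND (p AND NOT p) = min(a, b) on (0.75, 0.25) = 0.25
  NOT ((p AND NOT t) AND (p AND NOT p)) = 1 − 0.25 = 0.75
  → value = 0.7500
Under bounded:
  NOT t = 1 − 0.11 = 0.89
  p AND NOT t = max(0, a+b−1) on (0.75, 0.89) = 0.64
  NOT p = 1 − 0.75 = 0.25
  p AND NOT p = max(0, a+b−1) on (0.75, 0.25) = 0.00
  (p AND NOT t) AND (p AND NOT p) = max(0, a+b−1) on (0.64, 0.00) = 0.00
  NOT ((p AND NOT t) AND (p AND NOT p)) = 1 − 0.00 = 1.00
  → value = 1.0000
|0.7500 − 1.0000| = 0.250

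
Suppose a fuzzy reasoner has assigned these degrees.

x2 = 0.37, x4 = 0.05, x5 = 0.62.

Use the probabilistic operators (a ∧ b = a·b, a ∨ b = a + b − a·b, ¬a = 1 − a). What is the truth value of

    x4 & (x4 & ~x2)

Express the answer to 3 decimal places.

0.002

~x2 = 1 − 0.3700 = 0.6300
x4 & ~x2 = a·b on (0.0500, 0.6300) = 0.0315
x4 & (x4 & ~x2) = a·b on (0.0500, 0.0315) = 0.0016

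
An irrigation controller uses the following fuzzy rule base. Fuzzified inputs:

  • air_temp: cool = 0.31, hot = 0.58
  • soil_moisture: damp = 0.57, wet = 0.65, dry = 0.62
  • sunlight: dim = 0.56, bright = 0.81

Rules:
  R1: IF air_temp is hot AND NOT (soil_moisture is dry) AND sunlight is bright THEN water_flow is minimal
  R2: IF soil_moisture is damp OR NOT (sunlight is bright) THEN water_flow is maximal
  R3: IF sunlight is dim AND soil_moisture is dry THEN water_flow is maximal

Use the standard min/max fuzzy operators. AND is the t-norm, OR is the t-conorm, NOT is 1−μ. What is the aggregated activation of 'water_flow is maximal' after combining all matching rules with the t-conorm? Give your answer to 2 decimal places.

0.57

R1: hot=0.58, ¬dry=1−0.62=0.38, bright=0.81; AND[min(a, b)] → w = 0.38
R2: damp=0.57, ¬bright=1−0.81=0.19; OR[max(a, b)] → w = 0.57
R3: dim=0.56, dry=0.62; AND[min(a, b)] → w = 0.56
Rules with consequent 'maximal': {R2, R3} → strengths 0.57, 0.56
Aggregate via t-conorm [max(a, b)]: 0.57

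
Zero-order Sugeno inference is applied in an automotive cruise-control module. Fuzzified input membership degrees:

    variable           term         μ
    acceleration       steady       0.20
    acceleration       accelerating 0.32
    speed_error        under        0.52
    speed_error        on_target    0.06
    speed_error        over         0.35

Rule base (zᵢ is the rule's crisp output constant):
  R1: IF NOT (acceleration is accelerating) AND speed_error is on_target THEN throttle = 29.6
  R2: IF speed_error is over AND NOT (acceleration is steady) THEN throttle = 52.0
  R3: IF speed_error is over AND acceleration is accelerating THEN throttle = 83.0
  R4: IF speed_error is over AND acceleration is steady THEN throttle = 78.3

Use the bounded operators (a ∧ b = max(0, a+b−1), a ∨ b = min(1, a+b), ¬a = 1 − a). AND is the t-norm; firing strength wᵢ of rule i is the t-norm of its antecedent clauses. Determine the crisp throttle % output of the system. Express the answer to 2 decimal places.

R1 (z=29.6): ¬accelerating=1−0.32=0.68, on_target=0.06; AND[max(0, a+b−1)] → w = 0.00
R2 (z=52.0): over=0.35, ¬steady=1−0.20=0.80; AND[max(0, a+b−1)] → w = 0.15
R3 (z=83.0): over=0.35, accelerating=0.32; AND[max(0, a+b−1)] → w = 0.00
R4 (z=78.3): over=0.35, steady=0.20; AND[max(0, a+b−1)] → w = 0.00
Weighted average = (0.00·29.6 + 0.15·52.0 + 0.00·83.0 + 0.00·78.3) / (0.00 + 0.15 + 0.00 + 0.00)
  = 7.8000 / 0.1500 = 52.00

52.00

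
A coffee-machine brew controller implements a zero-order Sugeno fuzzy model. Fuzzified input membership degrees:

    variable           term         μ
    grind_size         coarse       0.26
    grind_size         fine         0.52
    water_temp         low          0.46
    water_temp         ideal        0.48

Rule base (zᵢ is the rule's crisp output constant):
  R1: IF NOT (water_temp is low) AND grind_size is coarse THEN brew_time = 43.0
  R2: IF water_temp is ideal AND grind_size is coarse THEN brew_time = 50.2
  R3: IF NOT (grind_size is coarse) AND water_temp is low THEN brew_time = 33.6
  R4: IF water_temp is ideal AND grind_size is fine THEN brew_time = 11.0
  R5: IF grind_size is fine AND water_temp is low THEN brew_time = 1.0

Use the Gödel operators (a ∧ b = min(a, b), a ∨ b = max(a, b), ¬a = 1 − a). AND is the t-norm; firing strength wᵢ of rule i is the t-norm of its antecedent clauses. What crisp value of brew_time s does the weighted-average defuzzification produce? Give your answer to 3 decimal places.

23.660

R1 (z=43.0): ¬low=1−0.46=0.54, coarse=0.26; AND[min(a, b)] → w = 0.26
R2 (z=50.2): ideal=0.48, coarse=0.26; AND[min(a, b)] → w = 0.26
R3 (z=33.6): ¬coarse=1−0.26=0.74, low=0.46; AND[min(a, b)] → w = 0.46
R4 (z=11.0): ideal=0.48, fine=0.52; AND[min(a, b)] → w = 0.48
R5 (z=1.0): fine=0.52, low=0.46; AND[min(a, b)] → w = 0.46
Weighted average = (0.26·43.0 + 0.26·50.2 + 0.46·33.6 + 0.48·11.0 + 0.46·1.0) / (0.26 + 0.26 + 0.46 + 0.48 + 0.46)
  = 45.4280 / 1.9200 = 23.660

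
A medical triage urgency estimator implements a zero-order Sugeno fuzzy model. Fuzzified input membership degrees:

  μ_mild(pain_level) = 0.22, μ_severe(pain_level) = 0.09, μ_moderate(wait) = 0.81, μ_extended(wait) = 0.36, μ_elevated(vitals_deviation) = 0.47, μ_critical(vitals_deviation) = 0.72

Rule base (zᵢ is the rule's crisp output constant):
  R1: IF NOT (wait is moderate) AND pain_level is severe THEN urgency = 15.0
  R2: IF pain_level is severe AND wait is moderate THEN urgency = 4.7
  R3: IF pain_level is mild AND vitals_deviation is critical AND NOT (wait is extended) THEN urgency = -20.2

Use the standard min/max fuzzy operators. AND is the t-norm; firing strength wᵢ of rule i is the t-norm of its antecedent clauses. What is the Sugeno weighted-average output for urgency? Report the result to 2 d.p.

R1 (z=15.0): ¬moderate=1−0.81=0.19, severe=0.09; AND[min(a, b)] → w = 0.09
R2 (z=4.7): severe=0.09, moderate=0.81; AND[min(a, b)] → w = 0.09
R3 (z=-20.2): mild=0.22, critical=0.72, ¬extended=1−0.36=0.64; AND[min(a, b)] → w = 0.22
Weighted average = (0.09·15.0 + 0.09·4.7 + 0.22·-20.2) / (0.09 + 0.09 + 0.22)
  = -2.6710 / 0.4000 = -6.68

-6.68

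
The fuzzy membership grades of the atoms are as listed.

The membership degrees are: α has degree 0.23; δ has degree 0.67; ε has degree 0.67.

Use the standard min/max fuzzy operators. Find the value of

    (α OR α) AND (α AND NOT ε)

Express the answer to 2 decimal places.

0.23

α OR α = max(a, b) on (0.23, 0.23) = 0.23
NOT ε = 1 − 0.67 = 0.33
α AND NOT ε = min(a, b) on (0.23, 0.33) = 0.23
(α OR α) AND (α AND NOT ε) = min(a, b) on (0.23, 0.23) = 0.23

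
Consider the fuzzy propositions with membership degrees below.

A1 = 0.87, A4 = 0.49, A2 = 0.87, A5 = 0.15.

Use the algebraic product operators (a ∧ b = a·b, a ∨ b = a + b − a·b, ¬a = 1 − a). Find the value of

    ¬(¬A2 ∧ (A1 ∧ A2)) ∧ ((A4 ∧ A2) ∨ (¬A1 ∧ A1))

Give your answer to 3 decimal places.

¬A2 = 1 − 0.8700 = 0.1300
A1 ∧ A2 = a·b on (0.8700, 0.8700) = 0.7569
¬A2 ∧ (A1 ∧ A2) = a·b on (0.1300, 0.7569) = 0.0984
¬(¬A2 ∧ (A1 ∧ A2)) = 1 − 0.0984 = 0.9016
A4 ∧ A2 = a·b on (0.4900, 0.8700) = 0.4263
¬A1 = 1 − 0.8700 = 0.1300
¬A1 ∧ A1 = a·b on (0.1300, 0.8700) = 0.1131
(A4 ∧ A2) ∨ (¬A1 ∧ A1) = a + b − a·b on (0.4263, 0.1131) = 0.4912
¬(¬A2 ∧ (A1 ∧ A2)) ∧ ((A4 ∧ A2) ∨ (¬A1 ∧ A1)) = a·b on (0.9016, 0.4912) = 0.4429

0.443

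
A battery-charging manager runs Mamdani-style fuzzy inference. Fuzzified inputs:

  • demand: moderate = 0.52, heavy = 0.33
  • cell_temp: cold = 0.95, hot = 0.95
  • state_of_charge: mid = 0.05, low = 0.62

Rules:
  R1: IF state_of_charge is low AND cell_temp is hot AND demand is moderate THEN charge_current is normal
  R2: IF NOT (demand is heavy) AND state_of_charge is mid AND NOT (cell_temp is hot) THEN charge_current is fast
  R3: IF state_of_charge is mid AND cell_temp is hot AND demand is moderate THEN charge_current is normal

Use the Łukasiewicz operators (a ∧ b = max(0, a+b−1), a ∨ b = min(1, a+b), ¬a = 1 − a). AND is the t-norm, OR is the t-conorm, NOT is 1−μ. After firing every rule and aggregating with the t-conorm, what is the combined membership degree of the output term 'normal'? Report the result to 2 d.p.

0.09

R1: low=0.62, hot=0.95, moderate=0.52; AND[max(0, a+b−1)] → w = 0.09
R2: ¬heavy=1−0.33=0.67, mid=0.05, ¬hot=1−0.95=0.05; AND[max(0, a+b−1)] → w = 0.00
R3: mid=0.05, hot=0.95, moderate=0.52; AND[max(0, a+b−1)] → w = 0.00
Rules with consequent 'normal': {R1, R3} → strengths 0.09, 0.00
Aggregate via t-conorm [min(1, a+b)]: 0.09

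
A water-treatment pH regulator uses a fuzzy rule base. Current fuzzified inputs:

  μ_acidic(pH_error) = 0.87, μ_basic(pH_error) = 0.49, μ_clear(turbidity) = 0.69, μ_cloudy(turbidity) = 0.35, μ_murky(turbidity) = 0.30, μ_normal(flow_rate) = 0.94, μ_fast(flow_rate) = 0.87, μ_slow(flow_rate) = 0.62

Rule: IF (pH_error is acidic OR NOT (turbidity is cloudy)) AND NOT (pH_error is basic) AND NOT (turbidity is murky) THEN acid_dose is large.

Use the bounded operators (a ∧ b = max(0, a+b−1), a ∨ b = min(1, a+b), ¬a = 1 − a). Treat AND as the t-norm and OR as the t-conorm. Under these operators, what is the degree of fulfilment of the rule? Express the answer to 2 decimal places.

firing strength: (acidic=0.87 OR ¬cloudy=1−0.35=0.65) = 1.00; AND[max(0, a+b−1)] with ¬basic=1−0.49=0.51, ¬murky=1−0.30=0.70 → w = 0.21

0.21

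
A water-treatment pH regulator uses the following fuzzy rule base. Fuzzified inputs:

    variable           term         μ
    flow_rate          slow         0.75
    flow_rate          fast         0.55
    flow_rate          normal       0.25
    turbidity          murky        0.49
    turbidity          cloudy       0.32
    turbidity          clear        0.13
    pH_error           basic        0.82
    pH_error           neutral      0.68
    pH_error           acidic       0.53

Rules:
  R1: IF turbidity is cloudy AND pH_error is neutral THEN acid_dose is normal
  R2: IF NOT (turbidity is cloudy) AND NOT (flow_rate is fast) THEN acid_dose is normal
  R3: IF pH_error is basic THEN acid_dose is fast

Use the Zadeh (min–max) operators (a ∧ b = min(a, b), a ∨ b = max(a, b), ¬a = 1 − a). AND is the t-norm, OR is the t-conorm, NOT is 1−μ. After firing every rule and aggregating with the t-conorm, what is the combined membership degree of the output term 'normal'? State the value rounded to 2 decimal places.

R1: cloudy=0.32, neutral=0.68; AND[min(a, b)] → w = 0.32
R2: ¬cloudy=1−0.32=0.68, ¬fast=1−0.55=0.45; AND[min(a, b)] → w = 0.45
R3: basic=0.82 → w = 0.82
Rules with consequent 'normal': {R1, R2} → strengths 0.32, 0.45
Aggregate via t-conorm [max(a, b)]: 0.45

0.45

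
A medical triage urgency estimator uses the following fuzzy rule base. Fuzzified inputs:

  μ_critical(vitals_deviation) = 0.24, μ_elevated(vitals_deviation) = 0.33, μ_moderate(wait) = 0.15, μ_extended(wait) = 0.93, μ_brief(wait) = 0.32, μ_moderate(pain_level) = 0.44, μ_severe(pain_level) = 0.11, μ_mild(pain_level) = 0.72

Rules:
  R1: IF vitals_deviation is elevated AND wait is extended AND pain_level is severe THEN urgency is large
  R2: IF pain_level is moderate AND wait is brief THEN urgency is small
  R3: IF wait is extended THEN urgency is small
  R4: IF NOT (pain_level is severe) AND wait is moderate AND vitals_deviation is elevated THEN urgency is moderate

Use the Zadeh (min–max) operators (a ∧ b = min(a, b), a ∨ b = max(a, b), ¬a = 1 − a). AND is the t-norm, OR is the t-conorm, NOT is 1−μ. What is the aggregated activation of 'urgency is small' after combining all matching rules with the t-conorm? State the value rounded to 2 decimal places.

0.93

R1: elevated=0.33, extended=0.93, severe=0.11; AND[min(a, b)] → w = 0.11
R2: moderate=0.44, brief=0.32; AND[min(a, b)] → w = 0.32
R3: extended=0.93 → w = 0.93
R4: ¬severe=1−0.11=0.89, moderate=0.15, elevated=0.33; AND[min(a, b)] → w = 0.15
Rules with consequent 'small': {R2, R3} → strengths 0.32, 0.93
Aggregate via t-conorm [max(a, b)]: 0.93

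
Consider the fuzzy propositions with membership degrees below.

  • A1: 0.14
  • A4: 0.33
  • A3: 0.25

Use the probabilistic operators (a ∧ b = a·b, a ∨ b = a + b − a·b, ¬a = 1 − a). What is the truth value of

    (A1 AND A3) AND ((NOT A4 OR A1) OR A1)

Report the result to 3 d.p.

A1 AND A3 = a·b on (0.1400, 0.2500) = 0.0350
NOT A4 = 1 − 0.3300 = 0.6700
NOT A4 OR A1 = a + b − a·b on (0.6700, 0.1400) = 0.7162
(NOT A4 OR A1) OR A1 = a + b − a·b on (0.7162, 0.1400) = 0.7559
(A1 AND A3) AND ((NOT A4 OR A1) OR A1) = a·b on (0.0350, 0.7559) = 0.0265

0.026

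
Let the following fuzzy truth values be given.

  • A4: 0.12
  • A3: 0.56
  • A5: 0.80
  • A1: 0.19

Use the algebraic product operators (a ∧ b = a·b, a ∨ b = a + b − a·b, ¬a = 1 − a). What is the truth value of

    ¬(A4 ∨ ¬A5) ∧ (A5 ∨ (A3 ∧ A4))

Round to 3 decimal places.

0.573

¬A5 = 1 − 0.8000 = 0.2000
A4 ∨ ¬A5 = a + b − a·b on (0.1200, 0.2000) = 0.2960
¬(A4 ∨ ¬A5) = 1 − 0.2960 = 0.7040
A3 ∧ A4 = a·b on (0.5600, 0.1200) = 0.0672
A5 ∨ (A3 ∧ A4) = a + b − a·b on (0.8000, 0.0672) = 0.8134
¬(A4 ∨ ¬A5) ∧ (A5 ∨ (A3 ∧ A4)) = a·b on (0.7040, 0.8134) = 0.5727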